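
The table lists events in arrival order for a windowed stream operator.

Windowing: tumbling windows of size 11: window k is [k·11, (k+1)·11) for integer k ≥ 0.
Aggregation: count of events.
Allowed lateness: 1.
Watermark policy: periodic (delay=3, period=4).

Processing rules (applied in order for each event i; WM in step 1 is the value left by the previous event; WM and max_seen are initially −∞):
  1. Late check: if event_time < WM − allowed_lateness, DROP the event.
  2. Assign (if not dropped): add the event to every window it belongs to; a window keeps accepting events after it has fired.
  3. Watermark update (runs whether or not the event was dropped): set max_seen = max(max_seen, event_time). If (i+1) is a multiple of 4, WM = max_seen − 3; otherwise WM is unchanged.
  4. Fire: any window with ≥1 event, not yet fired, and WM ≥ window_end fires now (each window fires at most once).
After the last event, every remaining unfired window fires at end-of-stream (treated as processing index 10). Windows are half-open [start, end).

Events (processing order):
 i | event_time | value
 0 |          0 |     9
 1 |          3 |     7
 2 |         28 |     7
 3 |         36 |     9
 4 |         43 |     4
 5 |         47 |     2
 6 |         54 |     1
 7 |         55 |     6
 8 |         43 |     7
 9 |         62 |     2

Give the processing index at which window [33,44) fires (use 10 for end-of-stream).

7

i=0 t=0 v=9: → [0,11); WM=−∞
i=1 t=3 v=7: → [0,11); WM=−∞
i=2 t=28 v=7: → [22,33); WM=−∞
i=3 t=36 v=9: → [33,44); WM=33; [0,11) fires=2 [22,33) fires=1
i=4 t=43 v=4: → [33,44); WM=33
i=5 t=47 v=2: → [44,55); WM=33
i=6 t=54 v=1: → [44,55); WM=33
i=7 t=55 v=6: → [55,66); WM=52; [33,44) fires=2
i=8 t=43 v=7: DROP (t<52-1); WM=52
i=9 t=62 v=2: → [55,66); WM=52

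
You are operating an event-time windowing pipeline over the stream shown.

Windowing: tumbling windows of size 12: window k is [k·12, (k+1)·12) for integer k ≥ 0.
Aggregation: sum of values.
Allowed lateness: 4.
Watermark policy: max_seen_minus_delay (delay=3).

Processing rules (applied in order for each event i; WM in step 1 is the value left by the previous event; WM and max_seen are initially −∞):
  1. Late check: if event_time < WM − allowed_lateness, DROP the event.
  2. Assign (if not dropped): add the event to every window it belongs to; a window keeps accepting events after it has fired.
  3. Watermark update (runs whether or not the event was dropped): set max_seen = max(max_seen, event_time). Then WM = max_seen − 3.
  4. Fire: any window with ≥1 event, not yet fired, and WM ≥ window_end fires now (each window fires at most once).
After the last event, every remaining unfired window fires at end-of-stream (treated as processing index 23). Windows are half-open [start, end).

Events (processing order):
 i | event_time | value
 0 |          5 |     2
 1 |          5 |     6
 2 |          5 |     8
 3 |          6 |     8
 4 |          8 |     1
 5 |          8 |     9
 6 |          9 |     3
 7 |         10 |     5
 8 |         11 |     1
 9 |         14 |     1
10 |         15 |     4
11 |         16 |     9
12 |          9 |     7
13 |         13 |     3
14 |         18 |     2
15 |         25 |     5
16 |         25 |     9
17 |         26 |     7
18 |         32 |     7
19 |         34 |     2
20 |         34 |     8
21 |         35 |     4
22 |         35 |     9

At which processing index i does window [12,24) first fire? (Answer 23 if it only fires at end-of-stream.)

i=0 t=5 v=2: → [0,12); WM=2
i=1 t=5 v=6: → [0,12); WM=2
i=2 t=5 v=8: → [0,12); WM=2
i=3 t=6 v=8: → [0,12); WM=3
i=4 t=8 v=1: → [0,12); WM=5
i=5 t=8 v=9: → [0,12); WM=5
i=6 t=9 v=3: → [0,12); WM=6
i=7 t=10 v=5: → [0,12); WM=7
i=8 t=11 v=1: → [0,12); WM=8
i=9 t=14 v=1: → [12,24); WM=11
i=10 t=15 v=4: → [12,24); WM=12; [0,12) fires=43
i=11 t=16 v=9: → [12,24); WM=13
i=12 t=9 v=7: → [0,12); WM=13
i=13 t=13 v=3: → [12,24); WM=13
i=14 t=18 v=2: → [12,24); WM=15
i=15 t=25 v=5: → [24,36); WM=22
i=16 t=25 v=9: → [24,36); WM=22
i=17 t=26 v=7: → [24,36); WM=23
i=18 t=32 v=7: → [24,36); WM=29; [12,24) fires=19
i=19 t=34 v=2: → [24,36); WM=31
i=20 t=34 v=8: → [24,36); WM=31
i=21 t=35 v=4: → [24,36); WM=32
i=22 t=35 v=9: → [24,36); WM=32

18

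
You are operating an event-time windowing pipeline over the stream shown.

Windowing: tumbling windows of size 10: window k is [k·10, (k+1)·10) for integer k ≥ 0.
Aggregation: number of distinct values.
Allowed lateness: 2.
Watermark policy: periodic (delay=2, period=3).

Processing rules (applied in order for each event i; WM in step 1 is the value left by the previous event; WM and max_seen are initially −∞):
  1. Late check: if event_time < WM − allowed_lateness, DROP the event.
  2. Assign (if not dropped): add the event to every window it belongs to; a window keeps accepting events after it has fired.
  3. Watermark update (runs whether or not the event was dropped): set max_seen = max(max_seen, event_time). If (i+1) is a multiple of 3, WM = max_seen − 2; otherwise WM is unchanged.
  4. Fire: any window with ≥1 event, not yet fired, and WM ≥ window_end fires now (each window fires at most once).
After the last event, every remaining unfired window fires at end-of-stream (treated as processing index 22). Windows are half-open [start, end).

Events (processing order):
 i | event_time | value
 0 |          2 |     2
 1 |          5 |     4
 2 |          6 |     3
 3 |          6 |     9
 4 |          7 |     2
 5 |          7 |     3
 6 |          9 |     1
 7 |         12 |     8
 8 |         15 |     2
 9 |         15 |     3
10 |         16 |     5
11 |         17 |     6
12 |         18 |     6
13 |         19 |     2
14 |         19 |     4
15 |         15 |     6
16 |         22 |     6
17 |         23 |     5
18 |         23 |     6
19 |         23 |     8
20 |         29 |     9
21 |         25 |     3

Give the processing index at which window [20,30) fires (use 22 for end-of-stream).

i=0 t=2 v=2: → [0,10); WM=−∞
i=1 t=5 v=4: → [0,10); WM=−∞
i=2 t=6 v=3: → [0,10); WM=4
i=3 t=6 v=9: → [0,10); WM=4
i=4 t=7 v=2: → [0,10); WM=4
i=5 t=7 v=3: → [0,10); WM=5
i=6 t=9 v=1: → [0,10); WM=5
i=7 t=12 v=8: → [10,20); WM=5
i=8 t=15 v=2: → [10,20); WM=13; [0,10) fires=5
i=9 t=15 v=3: → [10,20); WM=13
i=10 t=16 v=5: → [10,20); WM=13
i=11 t=17 v=6: → [10,20); WM=15
i=12 t=18 v=6: → [10,20); WM=15
i=13 t=19 v=2: → [10,20); WM=15
i=14 t=19 v=4: → [10,20); WM=17
i=15 t=15 v=6: → [10,20); WM=17
i=16 t=22 v=6: → [20,30); WM=17
i=17 t=23 v=5: → [20,30); WM=21; [10,20) fires=6
i=18 t=23 v=6: → [20,30); WM=21
i=19 t=23 v=8: → [20,30); WM=21
i=20 t=29 v=9: → [20,30); WM=27
i=21 t=25 v=3: → [20,30); WM=27

22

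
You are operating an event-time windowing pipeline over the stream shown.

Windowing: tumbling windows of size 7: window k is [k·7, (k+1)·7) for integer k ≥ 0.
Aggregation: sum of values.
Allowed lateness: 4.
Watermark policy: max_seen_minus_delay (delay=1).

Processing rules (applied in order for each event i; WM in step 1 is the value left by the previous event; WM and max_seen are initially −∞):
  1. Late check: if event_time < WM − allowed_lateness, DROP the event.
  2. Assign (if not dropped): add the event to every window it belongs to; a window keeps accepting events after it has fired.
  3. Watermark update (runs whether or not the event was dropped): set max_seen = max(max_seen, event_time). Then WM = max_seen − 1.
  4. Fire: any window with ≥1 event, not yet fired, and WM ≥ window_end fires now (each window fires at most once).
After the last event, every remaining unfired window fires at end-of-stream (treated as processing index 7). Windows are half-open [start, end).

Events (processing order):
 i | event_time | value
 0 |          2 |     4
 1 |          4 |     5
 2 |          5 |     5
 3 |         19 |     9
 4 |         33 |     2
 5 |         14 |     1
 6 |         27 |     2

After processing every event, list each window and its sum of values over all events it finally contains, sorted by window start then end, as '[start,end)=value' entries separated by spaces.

[0,7)=14 [14,21)=9 [28,35)=2

i=0 t=2 v=4: → [0,7); WM=1
i=1 t=4 v=5: → [0,7); WM=3
i=2 t=5 v=5: → [0,7); WM=4
i=3 t=19 v=9: → [14,21); WM=18; [0,7) fires=14
i=4 t=33 v=2: → [28,35); WM=32; [14,21) fires=9
i=5 t=14 v=1: DROP (t<32-4); WM=32
i=6 t=27 v=2: DROP (t<32-4); WM=32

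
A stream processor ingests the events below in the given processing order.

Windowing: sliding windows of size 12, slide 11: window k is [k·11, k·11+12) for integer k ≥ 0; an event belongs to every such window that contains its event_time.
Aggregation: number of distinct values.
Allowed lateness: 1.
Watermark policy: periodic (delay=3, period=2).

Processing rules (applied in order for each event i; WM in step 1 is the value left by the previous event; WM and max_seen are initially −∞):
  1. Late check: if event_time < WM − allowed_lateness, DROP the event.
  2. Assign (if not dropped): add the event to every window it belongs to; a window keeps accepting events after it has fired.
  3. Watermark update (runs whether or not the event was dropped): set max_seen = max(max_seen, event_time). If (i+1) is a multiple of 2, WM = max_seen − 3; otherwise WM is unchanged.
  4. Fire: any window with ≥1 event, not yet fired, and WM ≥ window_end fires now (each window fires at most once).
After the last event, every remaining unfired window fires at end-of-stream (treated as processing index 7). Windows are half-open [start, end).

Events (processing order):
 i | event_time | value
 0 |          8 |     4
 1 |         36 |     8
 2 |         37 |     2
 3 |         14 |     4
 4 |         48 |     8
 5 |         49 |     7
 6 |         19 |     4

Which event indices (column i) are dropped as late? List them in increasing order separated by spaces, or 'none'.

i=0 t=8 v=4: → [0,12); WM=−∞
i=1 t=36 v=8: → [33,45); WM=33; [0,12) fires=1
i=2 t=37 v=2: → [33,45); WM=33
i=3 t=14 v=4: DROP (t<33-1); WM=34
i=4 t=48 v=8: → [44,56); WM=34
i=5 t=49 v=7: → [44,56); WM=46; [33,45) fires=2
i=6 t=19 v=4: DROP (t<46-1); WM=46

3 6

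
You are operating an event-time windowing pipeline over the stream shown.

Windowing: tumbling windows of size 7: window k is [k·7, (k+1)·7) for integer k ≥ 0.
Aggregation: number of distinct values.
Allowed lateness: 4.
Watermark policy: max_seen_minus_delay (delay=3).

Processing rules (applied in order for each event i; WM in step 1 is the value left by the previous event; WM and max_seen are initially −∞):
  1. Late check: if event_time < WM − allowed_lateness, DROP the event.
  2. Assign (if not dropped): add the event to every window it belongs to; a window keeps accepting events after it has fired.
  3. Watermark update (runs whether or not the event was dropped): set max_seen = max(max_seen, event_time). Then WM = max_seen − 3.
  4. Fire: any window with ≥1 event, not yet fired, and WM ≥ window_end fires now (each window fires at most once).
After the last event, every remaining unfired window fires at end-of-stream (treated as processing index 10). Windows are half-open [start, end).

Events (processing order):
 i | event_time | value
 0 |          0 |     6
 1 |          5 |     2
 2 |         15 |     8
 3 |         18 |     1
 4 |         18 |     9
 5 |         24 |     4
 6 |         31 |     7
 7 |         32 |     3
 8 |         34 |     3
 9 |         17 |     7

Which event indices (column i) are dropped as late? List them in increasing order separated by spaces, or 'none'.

i=0 t=0 v=6: → [0,7); WM=-3
i=1 t=5 v=2: → [0,7); WM=2
i=2 t=15 v=8: → [14,21); WM=12; [0,7) fires=2
i=3 t=18 v=1: → [14,21); WM=15
i=4 t=18 v=9: → [14,21); WM=15
i=5 t=24 v=4: → [21,28); WM=21; [14,21) fires=3
i=6 t=31 v=7: → [28,35); WM=28; [21,28) fires=1
i=7 t=32 v=3: → [28,35); WM=29
i=8 t=34 v=3: → [28,35); WM=31
i=9 t=17 v=7: DROP (t<31-4); WM=31

9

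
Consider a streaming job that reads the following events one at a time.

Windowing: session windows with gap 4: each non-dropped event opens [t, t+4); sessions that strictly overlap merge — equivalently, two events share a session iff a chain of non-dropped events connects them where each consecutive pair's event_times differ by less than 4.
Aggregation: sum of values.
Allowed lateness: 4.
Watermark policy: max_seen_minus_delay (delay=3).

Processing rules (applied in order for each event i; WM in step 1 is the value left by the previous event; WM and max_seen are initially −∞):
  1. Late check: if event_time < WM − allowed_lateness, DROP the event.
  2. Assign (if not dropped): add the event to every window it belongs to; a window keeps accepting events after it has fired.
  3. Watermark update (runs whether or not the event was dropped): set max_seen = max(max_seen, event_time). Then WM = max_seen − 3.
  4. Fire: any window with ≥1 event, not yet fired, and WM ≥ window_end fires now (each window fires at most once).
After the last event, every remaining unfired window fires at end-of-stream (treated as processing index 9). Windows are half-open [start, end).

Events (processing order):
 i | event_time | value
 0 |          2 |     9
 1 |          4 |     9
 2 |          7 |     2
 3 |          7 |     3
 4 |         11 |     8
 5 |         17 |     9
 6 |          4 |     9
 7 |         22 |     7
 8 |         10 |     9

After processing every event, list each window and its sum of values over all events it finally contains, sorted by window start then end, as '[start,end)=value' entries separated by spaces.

i=0 t=2 v=9: → [2,6); WM=-1
i=1 t=4 v=9: → [2,8); WM=1
i=2 t=7 v=2: → [2,11); WM=4
i=3 t=7 v=3: → [2,11); WM=4
i=4 t=11 v=8: → [11,15); WM=8
i=5 t=17 v=9: → [17,21); WM=14
i=6 t=4 v=9: DROP (t<14-4); WM=14
i=7 t=22 v=7: → [22,26); WM=19
i=8 t=10 v=9: DROP (t<19-4); WM=19

[2,11)=23 [11,15)=8 [17,21)=9 [22,26)=7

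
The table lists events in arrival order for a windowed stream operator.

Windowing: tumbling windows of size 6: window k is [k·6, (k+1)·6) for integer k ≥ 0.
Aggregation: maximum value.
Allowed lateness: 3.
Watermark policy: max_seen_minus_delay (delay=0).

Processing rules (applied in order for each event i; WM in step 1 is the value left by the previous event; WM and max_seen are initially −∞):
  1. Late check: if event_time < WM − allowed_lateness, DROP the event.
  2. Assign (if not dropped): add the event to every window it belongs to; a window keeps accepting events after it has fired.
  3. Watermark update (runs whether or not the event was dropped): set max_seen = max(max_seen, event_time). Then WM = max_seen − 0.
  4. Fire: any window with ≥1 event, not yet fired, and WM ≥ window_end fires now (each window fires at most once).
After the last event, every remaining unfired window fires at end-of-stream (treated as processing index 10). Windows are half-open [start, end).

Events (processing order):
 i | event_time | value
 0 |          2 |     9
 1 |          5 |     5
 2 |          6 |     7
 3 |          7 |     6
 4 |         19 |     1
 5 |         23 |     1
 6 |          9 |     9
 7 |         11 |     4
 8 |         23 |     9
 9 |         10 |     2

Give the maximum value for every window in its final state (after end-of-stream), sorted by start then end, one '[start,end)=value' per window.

i=0 t=2 v=9: → [0,6); WM=2
i=1 t=5 v=5: → [0,6); WM=5
i=2 t=6 v=7: → [6,12); WM=6; [0,6) fires=9
i=3 t=7 v=6: → [6,12); WM=7
i=4 t=19 v=1: → [18,24); WM=19; [6,12) fires=7
i=5 t=23 v=1: → [18,24); WM=23
i=6 t=9 v=9: DROP (t<23-3); WM=23
i=7 t=11 v=4: DROP (t<23-3); WM=23
i=8 t=23 v=9: → [18,24); WM=23
i=9 t=10 v=2: DROP (t<23-3); WM=23

[0,6)=9 [6,12)=7 [18,24)=9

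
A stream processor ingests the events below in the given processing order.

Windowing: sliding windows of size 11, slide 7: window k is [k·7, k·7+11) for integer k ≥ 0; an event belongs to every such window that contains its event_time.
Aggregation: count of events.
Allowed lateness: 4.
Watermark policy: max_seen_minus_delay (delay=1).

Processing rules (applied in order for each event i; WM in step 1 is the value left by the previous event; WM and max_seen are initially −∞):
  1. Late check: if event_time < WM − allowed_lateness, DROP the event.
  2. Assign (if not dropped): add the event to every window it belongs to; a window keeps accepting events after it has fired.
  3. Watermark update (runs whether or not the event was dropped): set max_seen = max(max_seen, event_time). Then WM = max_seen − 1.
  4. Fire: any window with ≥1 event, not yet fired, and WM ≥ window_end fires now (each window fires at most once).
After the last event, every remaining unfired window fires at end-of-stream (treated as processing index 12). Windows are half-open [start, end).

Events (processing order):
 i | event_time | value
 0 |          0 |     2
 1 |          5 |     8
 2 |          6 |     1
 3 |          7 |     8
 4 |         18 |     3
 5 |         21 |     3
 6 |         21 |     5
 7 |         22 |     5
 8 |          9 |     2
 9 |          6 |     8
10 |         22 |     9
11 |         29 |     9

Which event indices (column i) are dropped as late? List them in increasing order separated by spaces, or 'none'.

8 9

i=0 t=0 v=2: → [0,11); WM=-1
i=1 t=5 v=8: → [0,11); WM=4
i=2 t=6 v=1: → [0,11); WM=5
i=3 t=7 v=8: → [7,18),[0,11); WM=6
i=4 t=18 v=3: → [14,25); WM=17; [0,11) fires=4
i=5 t=21 v=3: → [21,32),[14,25); WM=20; [7,18) fires=1
i=6 t=21 v=5: → [21,32),[14,25); WM=20
i=7 t=22 v=5: → [21,32),[14,25); WM=21
i=8 t=9 v=2: DROP (t<21-4); WM=21
i=9 t=6 v=8: DROP (t<21-4); WM=21
i=10 t=22 v=9: → [21,32),[14,25); WM=21
i=11 t=29 v=9: → [28,39),[21,32); WM=28; [14,25) fires=5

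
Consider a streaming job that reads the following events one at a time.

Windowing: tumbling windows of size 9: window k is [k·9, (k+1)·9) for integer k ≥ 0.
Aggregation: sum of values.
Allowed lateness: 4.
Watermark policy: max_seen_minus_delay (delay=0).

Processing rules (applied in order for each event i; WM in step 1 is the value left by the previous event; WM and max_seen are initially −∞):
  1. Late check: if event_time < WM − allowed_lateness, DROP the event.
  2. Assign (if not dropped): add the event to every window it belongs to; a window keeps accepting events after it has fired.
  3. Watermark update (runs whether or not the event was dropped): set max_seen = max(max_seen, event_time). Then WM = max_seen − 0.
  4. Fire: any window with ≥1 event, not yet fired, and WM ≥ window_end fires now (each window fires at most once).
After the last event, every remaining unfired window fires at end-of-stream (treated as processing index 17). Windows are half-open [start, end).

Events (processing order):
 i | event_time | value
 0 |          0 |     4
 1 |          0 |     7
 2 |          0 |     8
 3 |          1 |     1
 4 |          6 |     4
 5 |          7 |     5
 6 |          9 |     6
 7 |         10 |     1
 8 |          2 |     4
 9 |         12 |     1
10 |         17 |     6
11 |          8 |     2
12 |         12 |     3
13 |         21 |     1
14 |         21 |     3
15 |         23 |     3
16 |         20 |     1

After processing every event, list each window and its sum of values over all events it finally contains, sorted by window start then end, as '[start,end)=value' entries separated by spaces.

[0,9)=29 [9,18)=14 [18,27)=8

i=0 t=0 v=4: → [0,9); WM=0
i=1 t=0 v=7: → [0,9); WM=0
i=2 t=0 v=8: → [0,9); WM=0
i=3 t=1 v=1: → [0,9); WM=1
i=4 t=6 v=4: → [0,9); WM=6
i=5 t=7 v=5: → [0,9); WM=7
i=6 t=9 v=6: → [9,18); WM=9; [0,9) fires=29
i=7 t=10 v=1: → [9,18); WM=10
i=8 t=2 v=4: DROP (t<10-4); WM=10
i=9 t=12 v=1: → [9,18); WM=12
i=10 t=17 v=6: → [9,18); WM=17
i=11 t=8 v=2: DROP (t<17-4); WM=17
i=12 t=12 v=3: DROP (t<17-4); WM=17
i=13 t=21 v=1: → [18,27); WM=21; [9,18) fires=14
i=14 t=21 v=3: → [18,27); WM=21
i=15 t=23 v=3: → [18,27); WM=23
i=16 t=20 v=1: → [18,27); WM=23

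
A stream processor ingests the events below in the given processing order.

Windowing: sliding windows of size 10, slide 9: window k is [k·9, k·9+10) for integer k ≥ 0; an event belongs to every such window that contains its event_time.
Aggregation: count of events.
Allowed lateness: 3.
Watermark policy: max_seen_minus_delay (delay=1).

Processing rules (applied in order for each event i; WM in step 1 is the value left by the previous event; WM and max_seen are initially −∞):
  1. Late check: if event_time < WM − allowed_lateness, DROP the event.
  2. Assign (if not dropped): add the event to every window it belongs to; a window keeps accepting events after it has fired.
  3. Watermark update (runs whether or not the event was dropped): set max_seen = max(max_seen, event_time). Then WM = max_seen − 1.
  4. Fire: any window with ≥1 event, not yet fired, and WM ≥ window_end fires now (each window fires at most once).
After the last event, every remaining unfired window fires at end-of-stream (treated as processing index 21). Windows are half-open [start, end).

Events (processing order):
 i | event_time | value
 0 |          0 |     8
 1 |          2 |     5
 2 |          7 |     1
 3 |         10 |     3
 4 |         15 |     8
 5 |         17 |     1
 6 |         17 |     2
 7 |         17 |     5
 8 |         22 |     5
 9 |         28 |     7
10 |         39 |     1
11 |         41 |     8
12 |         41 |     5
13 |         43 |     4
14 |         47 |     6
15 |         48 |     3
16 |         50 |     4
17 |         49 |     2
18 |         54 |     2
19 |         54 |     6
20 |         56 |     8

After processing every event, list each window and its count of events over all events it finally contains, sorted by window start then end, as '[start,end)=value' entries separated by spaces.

[0,10)=3 [9,19)=5 [18,28)=1 [27,37)=1 [36,46)=4 [45,55)=6 [54,64)=3

i=0 t=0 v=8: → [0,10); WM=-1
i=1 t=2 v=5: → [0,10); WM=1
i=2 t=7 v=1: → [0,10); WM=6
i=3 t=10 v=3: → [9,19); WM=9
i=4 t=15 v=8: → [9,19); WM=14; [0,10) fires=3
i=5 t=17 v=1: → [9,19); WM=16
i=6 t=17 v=2: → [9,19); WM=16
i=7 t=17 v=5: → [9,19); WM=16
i=8 t=22 v=5: → [18,28); WM=21; [9,19) fires=5
i=9 t=28 v=7: → [27,37); WM=27
i=10 t=39 v=1: → [36,46); WM=38; [18,28) fires=1 [27,37) fires=1
i=11 t=41 v=8: → [36,46); WM=40
i=12 t=41 v=5: → [36,46); WM=40
i=13 t=43 v=4: → [36,46); WM=42
i=14 t=47 v=6: → [45,55); WM=46; [36,46) fires=4
i=15 t=48 v=3: → [45,55); WM=47
i=16 t=50 v=4: → [45,55); WM=49
i=17 t=49 v=2: → [45,55); WM=49
i=18 t=54 v=2: → [54,64),[45,55); WM=53
i=19 t=54 v=6: → [54,64),[45,55); WM=53
i=20 t=56 v=8: → [54,64); WM=55; [45,55) fires=6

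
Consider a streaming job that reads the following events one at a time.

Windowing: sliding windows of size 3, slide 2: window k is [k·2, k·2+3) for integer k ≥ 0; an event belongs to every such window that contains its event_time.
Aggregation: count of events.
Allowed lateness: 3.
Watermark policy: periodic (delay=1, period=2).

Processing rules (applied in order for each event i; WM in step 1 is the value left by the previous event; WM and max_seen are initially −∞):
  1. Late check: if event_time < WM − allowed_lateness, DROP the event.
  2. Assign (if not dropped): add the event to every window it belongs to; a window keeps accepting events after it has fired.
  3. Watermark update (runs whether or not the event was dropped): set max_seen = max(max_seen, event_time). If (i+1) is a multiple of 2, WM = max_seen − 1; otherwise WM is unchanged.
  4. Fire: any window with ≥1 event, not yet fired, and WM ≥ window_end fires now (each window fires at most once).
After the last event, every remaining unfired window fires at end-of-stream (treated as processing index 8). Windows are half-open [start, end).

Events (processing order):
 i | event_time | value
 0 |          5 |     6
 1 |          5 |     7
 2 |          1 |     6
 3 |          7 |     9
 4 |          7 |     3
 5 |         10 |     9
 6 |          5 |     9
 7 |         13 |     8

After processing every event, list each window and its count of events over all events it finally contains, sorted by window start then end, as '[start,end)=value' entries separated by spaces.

i=0 t=5 v=6: → [4,7); WM=−∞
i=1 t=5 v=7: → [4,7); WM=4
i=2 t=1 v=6: → [0,3); WM=4; [0,3) fires=1
i=3 t=7 v=9: → [6,9); WM=6
i=4 t=7 v=3: → [6,9); WM=6
i=5 t=10 v=9: → [10,13),[8,11); WM=9; [4,7) fires=2 [6,9) fires=2
i=6 t=5 v=9: DROP (t<9-3); WM=9
i=7 t=13 v=8: → [12,15); WM=12; [8,11) fires=1

[0,3)=1 [4,7)=2 [6,9)=2 [8,11)=1 [10,13)=1 [12,15)=1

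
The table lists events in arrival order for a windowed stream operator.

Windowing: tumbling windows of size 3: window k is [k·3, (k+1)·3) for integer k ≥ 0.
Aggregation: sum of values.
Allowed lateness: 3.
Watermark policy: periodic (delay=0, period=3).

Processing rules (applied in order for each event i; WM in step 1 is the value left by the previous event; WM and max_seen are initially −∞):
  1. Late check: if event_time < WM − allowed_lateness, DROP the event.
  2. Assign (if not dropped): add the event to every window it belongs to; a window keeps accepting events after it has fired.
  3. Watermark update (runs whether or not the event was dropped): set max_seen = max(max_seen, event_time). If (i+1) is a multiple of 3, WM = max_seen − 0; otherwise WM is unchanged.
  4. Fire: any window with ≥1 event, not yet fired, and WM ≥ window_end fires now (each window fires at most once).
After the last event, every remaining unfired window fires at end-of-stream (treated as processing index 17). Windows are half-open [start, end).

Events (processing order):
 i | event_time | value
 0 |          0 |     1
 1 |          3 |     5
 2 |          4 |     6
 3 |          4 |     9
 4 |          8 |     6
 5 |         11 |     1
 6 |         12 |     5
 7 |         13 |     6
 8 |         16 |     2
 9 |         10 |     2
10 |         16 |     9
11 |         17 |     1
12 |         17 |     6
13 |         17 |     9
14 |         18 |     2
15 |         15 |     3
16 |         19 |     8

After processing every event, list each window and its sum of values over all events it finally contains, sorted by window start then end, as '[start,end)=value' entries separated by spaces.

[0,3)=1 [3,6)=20 [6,9)=6 [9,12)=1 [12,15)=11 [15,18)=30 [18,21)=10

i=0 t=0 v=1: → [0,3); WM=−∞
i=1 t=3 v=5: → [3,6); WM=−∞
i=2 t=4 v=6: → [3,6); WM=4; [0,3) fires=1
i=3 t=4 v=9: → [3,6); WM=4
i=4 t=8 v=6: → [6,9); WM=4
i=5 t=11 v=1: → [9,12); WM=11; [3,6) fires=20 [6,9) fires=6
i=6 t=12 v=5: → [12,15); WM=11
i=7 t=13 v=6: → [12,15); WM=11
i=8 t=16 v=2: → [15,18); WM=16; [9,12) fires=1 [12,15) fires=11
i=9 t=10 v=2: DROP (t<16-3); WM=16
i=10 t=16 v=9: → [15,18); WM=16
i=11 t=17 v=1: → [15,18); WM=17
i=12 t=17 v=6: → [15,18); WM=17
i=13 t=17 v=9: → [15,18); WM=17
i=14 t=18 v=2: → [18,21); WM=18; [15,18) fires=27
i=15 t=15 v=3: → [15,18); WM=18
i=16 t=19 v=8: → [18,21); WM=18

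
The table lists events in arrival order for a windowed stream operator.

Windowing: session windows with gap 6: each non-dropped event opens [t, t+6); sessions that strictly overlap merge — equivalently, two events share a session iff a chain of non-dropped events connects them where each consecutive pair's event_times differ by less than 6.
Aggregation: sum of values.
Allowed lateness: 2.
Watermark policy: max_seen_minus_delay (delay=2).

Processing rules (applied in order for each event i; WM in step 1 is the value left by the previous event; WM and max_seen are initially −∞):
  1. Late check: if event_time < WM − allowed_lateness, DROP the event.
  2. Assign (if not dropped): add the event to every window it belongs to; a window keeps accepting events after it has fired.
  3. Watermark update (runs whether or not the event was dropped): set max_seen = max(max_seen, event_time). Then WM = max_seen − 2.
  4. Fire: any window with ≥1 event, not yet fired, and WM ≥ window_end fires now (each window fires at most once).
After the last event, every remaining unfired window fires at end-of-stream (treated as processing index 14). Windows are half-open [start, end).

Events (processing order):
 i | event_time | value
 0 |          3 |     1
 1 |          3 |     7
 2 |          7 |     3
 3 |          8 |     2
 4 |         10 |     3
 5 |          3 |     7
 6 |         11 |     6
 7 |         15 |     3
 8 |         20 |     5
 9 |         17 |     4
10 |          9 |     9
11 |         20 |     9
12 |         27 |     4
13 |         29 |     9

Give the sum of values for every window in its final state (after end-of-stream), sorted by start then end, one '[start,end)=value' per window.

[3,26)=43 [27,35)=13

i=0 t=3 v=1: → [3,9); WM=1
i=1 t=3 v=7: → [3,9); WM=1
i=2 t=7 v=3: → [3,13); WM=5
i=3 t=8 v=2: → [3,14); WM=6
i=4 t=10 v=3: → [3,16); WM=8
i=5 t=3 v=7: DROP (t<8-2); WM=8
i=6 t=11 v=6: → [3,17); WM=9
i=7 t=15 v=3: → [3,21); WM=13
i=8 t=20 v=5: → [3,26); WM=18
i=9 t=17 v=4: → [3,26); WM=18
i=10 t=9 v=9: DROP (t<18-2); WM=18
i=11 t=20 v=9: → [3,26); WM=18
i=12 t=27 v=4: → [27,33); WM=25
i=13 t=29 v=9: → [27,35); WM=27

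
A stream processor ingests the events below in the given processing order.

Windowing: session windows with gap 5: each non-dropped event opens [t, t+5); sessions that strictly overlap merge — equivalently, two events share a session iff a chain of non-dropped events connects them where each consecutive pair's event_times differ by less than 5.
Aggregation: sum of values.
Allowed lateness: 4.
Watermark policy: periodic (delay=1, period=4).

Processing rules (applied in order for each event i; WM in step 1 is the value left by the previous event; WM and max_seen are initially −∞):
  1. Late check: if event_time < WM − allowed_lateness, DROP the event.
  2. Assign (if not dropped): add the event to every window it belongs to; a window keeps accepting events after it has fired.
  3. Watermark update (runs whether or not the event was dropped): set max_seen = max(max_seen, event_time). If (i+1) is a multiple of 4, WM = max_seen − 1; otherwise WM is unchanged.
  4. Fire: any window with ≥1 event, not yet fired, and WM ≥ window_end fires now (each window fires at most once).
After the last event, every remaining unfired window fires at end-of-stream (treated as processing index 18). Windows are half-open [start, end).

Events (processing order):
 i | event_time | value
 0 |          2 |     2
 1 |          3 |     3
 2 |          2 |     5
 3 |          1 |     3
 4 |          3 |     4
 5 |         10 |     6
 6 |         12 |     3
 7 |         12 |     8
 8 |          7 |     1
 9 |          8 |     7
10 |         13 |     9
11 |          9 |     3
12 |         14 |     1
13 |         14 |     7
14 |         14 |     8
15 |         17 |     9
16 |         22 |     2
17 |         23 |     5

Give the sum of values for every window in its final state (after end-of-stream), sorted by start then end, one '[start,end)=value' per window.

[1,22)=79 [22,28)=7

i=0 t=2 v=2: → [2,7); WM=−∞
i=1 t=3 v=3: → [2,8); WM=−∞
i=2 t=2 v=5: → [2,8); WM=−∞
i=3 t=1 v=3: → [1,8); WM=2
i=4 t=3 v=4: → [1,8); WM=2
i=5 t=10 v=6: → [10,15); WM=2
i=6 t=12 v=3: → [10,17); WM=2
i=7 t=12 v=8: → [10,17); WM=11
i=8 t=7 v=1: → [1,17); WM=11
i=9 t=8 v=7: → [1,17); WM=11
i=10 t=13 v=9: → [1,18); WM=11
i=11 t=9 v=3: → [1,18); WM=12
i=12 t=14 v=1: → [1,19); WM=12
i=13 t=14 v=7: → [1,19); WM=12
i=14 t=14 v=8: → [1,19); WM=12
i=15 t=17 v=9: → [1,22); WM=16
i=16 t=22 v=2: → [22,27); WM=16
i=17 t=23 v=5: → [22,28); WM=16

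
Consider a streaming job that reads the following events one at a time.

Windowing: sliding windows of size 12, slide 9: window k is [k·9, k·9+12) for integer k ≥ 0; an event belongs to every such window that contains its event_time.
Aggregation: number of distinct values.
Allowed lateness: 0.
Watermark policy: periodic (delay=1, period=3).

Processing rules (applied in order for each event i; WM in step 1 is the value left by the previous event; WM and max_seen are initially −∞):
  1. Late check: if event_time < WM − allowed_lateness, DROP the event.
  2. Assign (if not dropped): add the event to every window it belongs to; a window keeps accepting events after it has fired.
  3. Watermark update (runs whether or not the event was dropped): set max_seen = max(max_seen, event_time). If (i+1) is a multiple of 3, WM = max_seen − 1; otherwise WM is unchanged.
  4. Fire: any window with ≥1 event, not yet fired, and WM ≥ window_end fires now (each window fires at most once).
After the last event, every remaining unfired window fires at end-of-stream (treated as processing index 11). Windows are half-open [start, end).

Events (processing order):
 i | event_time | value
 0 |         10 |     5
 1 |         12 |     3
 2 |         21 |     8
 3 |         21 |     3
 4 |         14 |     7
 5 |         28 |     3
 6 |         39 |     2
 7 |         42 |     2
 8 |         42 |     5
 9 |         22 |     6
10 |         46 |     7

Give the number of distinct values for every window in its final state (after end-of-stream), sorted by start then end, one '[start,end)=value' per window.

[0,12)=1 [9,21)=2 [18,30)=2 [27,39)=1 [36,48)=3 [45,57)=1

i=0 t=10 v=5: → [9,21),[0,12); WM=−∞
i=1 t=12 v=3: → [9,21); WM=−∞
i=2 t=21 v=8: → [18,30); WM=20; [0,12) fires=1
i=3 t=21 v=3: → [18,30); WM=20
i=4 t=14 v=7: DROP (t<20-0); WM=20
i=5 t=28 v=3: → [27,39),[18,30); WM=27; [9,21) fires=2
i=6 t=39 v=2: → [36,48); WM=27
i=7 t=42 v=2: → [36,48); WM=27
i=8 t=42 v=5: → [36,48); WM=41; [18,30) fires=2 [27,39) fires=1
i=9 t=22 v=6: DROP (t<41-0); WM=41
i=10 t=46 v=7: → [45,57),[36,48); WM=41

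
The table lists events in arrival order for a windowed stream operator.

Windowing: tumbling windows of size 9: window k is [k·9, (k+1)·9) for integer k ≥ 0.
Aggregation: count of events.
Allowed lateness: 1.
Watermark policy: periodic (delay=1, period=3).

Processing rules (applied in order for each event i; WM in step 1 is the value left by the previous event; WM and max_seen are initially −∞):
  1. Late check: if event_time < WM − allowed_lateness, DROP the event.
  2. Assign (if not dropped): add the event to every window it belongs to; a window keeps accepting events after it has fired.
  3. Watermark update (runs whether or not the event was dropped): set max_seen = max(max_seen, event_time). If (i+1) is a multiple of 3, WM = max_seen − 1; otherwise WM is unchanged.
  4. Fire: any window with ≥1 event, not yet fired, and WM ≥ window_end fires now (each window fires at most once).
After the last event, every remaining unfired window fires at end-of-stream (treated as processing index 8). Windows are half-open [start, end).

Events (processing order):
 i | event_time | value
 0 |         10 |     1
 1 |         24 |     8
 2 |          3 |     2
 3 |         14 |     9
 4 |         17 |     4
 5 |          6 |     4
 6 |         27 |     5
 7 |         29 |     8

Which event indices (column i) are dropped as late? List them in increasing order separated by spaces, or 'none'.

3 4 5

i=0 t=10 v=1: → [9,18); WM=−∞
i=1 t=24 v=8: → [18,27); WM=−∞
i=2 t=3 v=2: → [0,9); WM=23; [0,9) fires=1 [9,18) fires=1
i=3 t=14 v=9: DROP (t<23-1); WM=23
i=4 t=17 v=4: DROP (t<23-1); WM=23
i=5 t=6 v=4: DROP (t<23-1); WM=23
i=6 t=27 v=5: → [27,36); WM=23
i=7 t=29 v=8: → [27,36); WM=23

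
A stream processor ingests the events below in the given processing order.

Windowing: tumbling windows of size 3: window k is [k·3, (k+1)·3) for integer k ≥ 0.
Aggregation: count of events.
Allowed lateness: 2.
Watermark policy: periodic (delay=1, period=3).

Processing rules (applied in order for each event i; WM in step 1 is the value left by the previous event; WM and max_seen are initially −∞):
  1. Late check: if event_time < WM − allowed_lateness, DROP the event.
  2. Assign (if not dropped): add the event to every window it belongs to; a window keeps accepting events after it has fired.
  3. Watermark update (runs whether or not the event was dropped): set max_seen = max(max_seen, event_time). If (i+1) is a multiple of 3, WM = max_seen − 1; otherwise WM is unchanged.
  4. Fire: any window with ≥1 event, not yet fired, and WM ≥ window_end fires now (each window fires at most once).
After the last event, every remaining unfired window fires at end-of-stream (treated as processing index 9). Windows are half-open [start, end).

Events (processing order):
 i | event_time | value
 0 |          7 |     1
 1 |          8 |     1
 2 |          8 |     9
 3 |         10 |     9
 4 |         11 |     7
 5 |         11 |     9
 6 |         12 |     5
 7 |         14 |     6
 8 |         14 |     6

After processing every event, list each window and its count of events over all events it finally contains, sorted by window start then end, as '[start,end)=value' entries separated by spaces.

i=0 t=7 v=1: → [6,9); WM=−∞
i=1 t=8 v=1: → [6,9); WM=−∞
i=2 t=8 v=9: → [6,9); WM=7
i=3 t=10 v=9: → [9,12); WM=7
i=4 t=11 v=7: → [9,12); WM=7
i=5 t=11 v=9: → [9,12); WM=10; [6,9) fires=3
i=6 t=12 v=5: → [12,15); WM=10
i=7 t=14 v=6: → [12,15); WM=10
i=8 t=14 v=6: → [12,15); WM=13; [9,12) fires=3

[6,9)=3 [9,12)=3 [12,15)=3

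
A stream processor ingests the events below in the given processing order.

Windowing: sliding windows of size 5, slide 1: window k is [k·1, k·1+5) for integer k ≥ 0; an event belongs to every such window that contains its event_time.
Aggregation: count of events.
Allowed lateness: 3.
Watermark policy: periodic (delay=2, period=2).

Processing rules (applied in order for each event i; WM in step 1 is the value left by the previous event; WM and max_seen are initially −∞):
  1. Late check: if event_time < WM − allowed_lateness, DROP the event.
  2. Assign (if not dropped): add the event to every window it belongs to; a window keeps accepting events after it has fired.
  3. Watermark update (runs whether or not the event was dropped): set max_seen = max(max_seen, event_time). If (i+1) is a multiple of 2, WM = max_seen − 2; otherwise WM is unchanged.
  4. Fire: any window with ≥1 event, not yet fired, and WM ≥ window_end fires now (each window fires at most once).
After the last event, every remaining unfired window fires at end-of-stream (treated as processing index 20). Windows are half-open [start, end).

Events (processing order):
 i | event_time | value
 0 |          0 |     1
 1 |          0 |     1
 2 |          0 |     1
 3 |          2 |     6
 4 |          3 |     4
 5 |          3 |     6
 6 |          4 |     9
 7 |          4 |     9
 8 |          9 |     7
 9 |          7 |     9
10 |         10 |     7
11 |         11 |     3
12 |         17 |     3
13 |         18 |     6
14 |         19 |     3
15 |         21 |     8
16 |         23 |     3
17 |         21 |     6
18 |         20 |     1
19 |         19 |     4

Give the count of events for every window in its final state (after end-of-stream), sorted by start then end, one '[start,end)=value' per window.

i=0 t=0 v=1: → [0,5); WM=−∞
i=1 t=0 v=1: → [0,5); WM=-2
i=2 t=0 v=1: → [0,5); WM=-2
i=3 t=2 v=6: → [2,7),[1,6),[0,5); WM=0
i=4 t=3 v=4: → [3,8),[2,7),[1,6),[0,5); WM=0
i=5 t=3 v=6: → [3,8),[2,7),[1,6),[0,5); WM=1
i=6 t=4 v=9: → [4,9),[3,8),[2,7),[1,6),[0,5); WM=1
i=7 t=4 v=9: → [4,9),[3,8),[2,7),[1,6),[0,5); WM=2
i=8 t=9 v=7: → [9,14),[8,13),[7,12),[6,11),[5,10); WM=2
i=9 t=7 v=9: → [7,12),[6,11),[5,10),[4,9),[3,8); WM=7; [0,5) fires=8 [1,6) fires=5 [2,7) fires=5
i=10 t=10 v=7: → [10,15),[9,14),[8,13),[7,12),[6,11); WM=7
i=11 t=11 v=3: → [11,16),[10,15),[9,14),[8,13),[7,12); WM=9; [3,8) fires=5 [4,9) fires=3
i=12 t=17 v=3: → [17,22),[16,21),[15,20),[14,19),[13,18); WM=9
i=13 t=18 v=6: → [18,23),[17,22),[16,21),[15,20),[14,19); WM=16; [5,10) fires=2 [6,11) fires=3 [7,12) fires=4 [8,13) fires=3 [9,14) fires=3 [10,15) fires=2 [11,16) fires=1
i=14 t=19 v=3: → [19,24),[18,23),[17,22),[16,21),[15,20); WM=16
i=15 t=21 v=8: → [21,26),[20,25),[19,24),[18,23),[17,22); WM=19; [13,18) fires=1 [14,19) fires=2
i=16 t=23 v=3: → [23,28),[22,27),[21,26),[20,25),[19,24); WM=19
i=17 t=21 v=6: → [21,26),[20,25),[19,24),[18,23),[17,22); WM=21; [15,20) fires=3 [16,21) fires=3
i=18 t=20 v=1: → [20,25),[19,24),[18,23),[17,22),[16,21); WM=21
i=19 t=19 v=4: → [19,24),[18,23),[17,22),[16,21),[15,20); WM=21

[0,5)=8 [1,6)=5 [2,7)=5 [3,8)=5 [4,9)=3 [5,10)=2 [6,11)=3 [7,12)=4 [8,13)=3 [9,14)=3 [10,15)=2 [11,16)=1 [13,18)=1 [14,19)=2 [15,20)=4 [16,21)=5 [17,22)=7 [18,23)=6 [19,24)=6 [20,25)=4 [21,26)=3 [22,27)=1 [23,28)=1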